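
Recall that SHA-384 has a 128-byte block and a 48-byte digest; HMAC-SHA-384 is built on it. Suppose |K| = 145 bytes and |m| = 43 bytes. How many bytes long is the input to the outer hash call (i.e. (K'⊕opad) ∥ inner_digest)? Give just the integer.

176

Key is 145 > 128 bytes, so it is hashed to 48 bytes then zero-padded to 128: |K'| = 128.
Outer input = (K'⊕opad) ∥ H(inner) → 128 + 48 = 176 bytes.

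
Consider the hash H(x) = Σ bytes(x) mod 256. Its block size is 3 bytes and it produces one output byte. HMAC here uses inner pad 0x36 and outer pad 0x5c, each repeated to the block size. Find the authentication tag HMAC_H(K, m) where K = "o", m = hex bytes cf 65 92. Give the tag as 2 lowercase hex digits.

76

Key "o" = 6f is 1 byte ≤ B = 3; zero-pad to 3 bytes: K' = 6f 00 00.
K' ⊕ ipad = 59 36 36.  K' ⊕ opad = 33 5c 5c.
Inner input = (K'⊕ipad) ∥ m = 59 36 36 ∥ cf 65 92.
Inner hash: sum = 89+54+54+207+101+146 = 651; mod 256 = 139 → 8b.
Outer input = (K'⊕opad) ∥ inner = 33 5c 5c ∥ 8b.
Outer hash (tag): sum = 51+92+92+139 = 374; mod 256 = 118 → 76.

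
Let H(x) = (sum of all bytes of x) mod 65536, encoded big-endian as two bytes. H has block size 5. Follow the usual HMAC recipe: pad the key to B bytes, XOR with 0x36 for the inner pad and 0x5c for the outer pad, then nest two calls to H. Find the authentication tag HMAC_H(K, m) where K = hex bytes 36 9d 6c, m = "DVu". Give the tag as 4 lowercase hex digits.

Key hex bytes 36 9d 6c is 3 bytes ≤ B = 5; zero-pad to 5 bytes: K' = 36 9d 6c 00 00.
K' ⊕ ipad = 00 ab 5a 36 36.  K' ⊕ opad = 6a c1 30 5c 5c.
Inner input = (K'⊕ipad) ∥ m = 00 ab 5a 36 36 ∥ 44 56 75.
Inner hash: sum = 0+171+90+54+54+68+86+117 = 640 → 02 80.
Outer input = (K'⊕opad) ∥ inner = 6a c1 30 5c 5c ∥ 02 80.
Outer hash (tag): sum = 106+193+48+92+92+2+128 = 661 → 02 95.

0295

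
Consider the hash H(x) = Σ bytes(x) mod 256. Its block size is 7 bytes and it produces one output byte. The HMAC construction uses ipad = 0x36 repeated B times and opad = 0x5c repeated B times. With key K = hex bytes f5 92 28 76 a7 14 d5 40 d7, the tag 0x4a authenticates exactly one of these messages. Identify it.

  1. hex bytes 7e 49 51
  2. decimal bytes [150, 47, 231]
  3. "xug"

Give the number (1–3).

Key hex bytes f5 92 28 76 a7 14 d5 40 d7 is 9 bytes > B = 7, so hash it first: H(key) = cc, then zero-pad to 7 bytes: K' = cc 00 00 00 00 00 00.
K' ⊕ ipad = fa 36 36 36 36 36 36; K' ⊕ opad = 90 5c 5c 5c 5c 5c 5c.
m1: inner = H(fa 36 36 36 36 36 36 7e 49 51) = 56; tag = H(90 5c 5c 5c 5c 5c 5c 56) = 0e
m2: inner = H(fa 36 36 36 36 36 36 96 2f e7) = ea; tag = H(90 5c 5c 5c 5c 5c 5c ea) = a2
m3: inner = H(fa 36 36 36 36 36 36 78 75 67) = 92; tag = H(90 5c 5c 5c 5c 5c 5c 92) = 4a ← matches

3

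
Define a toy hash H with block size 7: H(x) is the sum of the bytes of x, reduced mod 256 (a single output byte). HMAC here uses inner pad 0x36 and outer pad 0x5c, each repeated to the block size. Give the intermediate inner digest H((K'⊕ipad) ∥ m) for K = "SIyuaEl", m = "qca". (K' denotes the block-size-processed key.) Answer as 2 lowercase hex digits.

cf

Key "SIyuaEl" = 53 49 79 75 61 45 6c is exactly B = 7 bytes: K' = 53 49 79 75 61 45 6c.
K' ⊕ ipad = 65 7f 4f 43 57 73 5a.
Inner input = 65 7f 4f 43 57 73 5a ∥ 71 63 61.
Inner hash: sum = 101+127+79+67+87+115+90+113+99+97 = 975; mod 256 = 207 → cf.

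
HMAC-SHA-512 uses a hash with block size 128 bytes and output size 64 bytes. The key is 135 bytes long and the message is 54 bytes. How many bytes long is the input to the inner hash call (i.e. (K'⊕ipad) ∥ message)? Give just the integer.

Key is 135 > 128 bytes, so it is hashed to 64 bytes then zero-padded to 128: |K'| = 128.
Inner input = (K'⊕ipad) ∥ m → 128 + 54 = 182 bytes.

182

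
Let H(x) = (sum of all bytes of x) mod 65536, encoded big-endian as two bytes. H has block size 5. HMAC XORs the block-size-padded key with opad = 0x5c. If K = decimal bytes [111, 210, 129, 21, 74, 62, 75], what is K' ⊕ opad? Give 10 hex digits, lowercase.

5ef65c5c5c

Key decimal bytes [111, 210, 129, 21, 74, 62, 75] = 6f d2 81 15 4a 3e 4b is 7 bytes > B = 5, so hash it first: H(key) = 02 aa, then zero-pad to 5 bytes: K' = 02 aa 00 00 00.
XOR each byte with 0x5c: 02⊕5c=5e, aa⊕5c=f6, 00⊕5c=5c, 00⊕5c=5c, 00⊕5c=5c.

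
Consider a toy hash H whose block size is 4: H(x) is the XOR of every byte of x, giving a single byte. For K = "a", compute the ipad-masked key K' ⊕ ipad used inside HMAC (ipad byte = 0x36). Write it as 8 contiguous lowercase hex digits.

57363636

Key "a" = 61 is 1 byte ≤ B = 4; zero-pad to 4 bytes: K' = 61 00 00 00.
XOR each byte with 0x36: 61⊕36=57, 00⊕36=36, 00⊕36=36, 00⊕36=36.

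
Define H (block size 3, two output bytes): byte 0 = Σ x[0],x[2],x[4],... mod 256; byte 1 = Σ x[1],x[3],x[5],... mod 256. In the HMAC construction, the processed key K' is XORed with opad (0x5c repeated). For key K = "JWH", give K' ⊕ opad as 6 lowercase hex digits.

Key "JWH" = 4a 57 48 is exactly B = 3 bytes: K' = 4a 57 48.
XOR each byte with 0x5c: 4a⊕5c=16, 57⊕5c=0b, 48⊕5c=14.

160b14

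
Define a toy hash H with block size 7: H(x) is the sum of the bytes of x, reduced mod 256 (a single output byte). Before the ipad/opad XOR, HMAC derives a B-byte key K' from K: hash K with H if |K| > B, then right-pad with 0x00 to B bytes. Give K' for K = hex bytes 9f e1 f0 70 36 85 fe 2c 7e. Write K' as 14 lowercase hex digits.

43000000000000

|K| = 9 > B = 7, so first hash the key.
H(K): sum = 159+225+240+112+54+133+254+44+126 = 1347; mod 256 = 67 → 43.
Zero-pad H(K) = 43 to 7 bytes: K' = 43 00 00 00 00 00 00.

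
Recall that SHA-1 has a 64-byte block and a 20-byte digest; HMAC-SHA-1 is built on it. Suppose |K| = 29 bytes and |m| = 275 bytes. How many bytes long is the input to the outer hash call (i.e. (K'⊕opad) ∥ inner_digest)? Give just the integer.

84

Key is 29 ≤ 64 bytes, zero-padded: |K'| = 64.
Outer input = (K'⊕opad) ∥ H(inner) → 64 + 20 = 84 bytes.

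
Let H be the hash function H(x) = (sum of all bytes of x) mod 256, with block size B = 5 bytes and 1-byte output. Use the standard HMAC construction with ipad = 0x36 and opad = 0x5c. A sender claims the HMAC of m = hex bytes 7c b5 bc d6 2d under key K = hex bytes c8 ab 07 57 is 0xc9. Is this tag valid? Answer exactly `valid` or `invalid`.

Key hex bytes c8 ab 07 57 is 4 bytes ≤ B = 5; zero-pad to 5 bytes: K' = c8 ab 07 57 00.
K' ⊕ ipad = fe 9d 31 61 36; K' ⊕ opad = 94 f7 5b 0b 5c.
Inner hash: sum = 254+157+49+97+54+124+181+188+214+45 = 1363; mod 256 = 83 → 53.
Outer hash (recomputed tag): sum = 148+247+91+11+92+83 = 672; mod 256 = 160 → a0.
Recomputed tag = a0; claimed = c9 → mismatch.

invalid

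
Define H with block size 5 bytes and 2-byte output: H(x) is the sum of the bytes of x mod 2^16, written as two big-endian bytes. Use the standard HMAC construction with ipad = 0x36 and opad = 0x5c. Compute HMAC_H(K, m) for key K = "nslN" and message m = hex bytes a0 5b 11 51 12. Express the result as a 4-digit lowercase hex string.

Key "nslN" = 6e 73 6c 4e is 4 bytes ≤ B = 5; zero-pad to 5 bytes: K' = 6e 73 6c 4e 00.
K' ⊕ ipad = 58 45 5a 78 36.  K' ⊕ opad = 32 2f 30 12 5c.
Inner input = (K'⊕ipad) ∥ m = 58 45 5a 78 36 ∥ a0 5b 11 51 12.
Inner hash: sum = 88+69+90+120+54+160+91+17+81+18 = 788 → 03 14.
Outer input = (K'⊕opad) ∥ inner = 32 2f 30 12 5c ∥ 03 14.
Outer hash (tag): sum = 50+47+48+18+92+3+20 = 278 → 01 16.

0116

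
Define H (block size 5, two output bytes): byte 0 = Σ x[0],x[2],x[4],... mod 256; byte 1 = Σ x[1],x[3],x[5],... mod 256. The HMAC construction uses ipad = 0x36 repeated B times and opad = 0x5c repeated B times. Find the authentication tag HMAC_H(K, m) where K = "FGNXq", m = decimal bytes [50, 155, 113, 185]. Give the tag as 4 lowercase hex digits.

Key "FGNXq" = 46 47 4e 58 71 is exactly B = 5 bytes: K' = 46 47 4e 58 71.
K' ⊕ ipad = 70 71 78 6e 47.  K' ⊕ opad = 1a 1b 12 04 2d.
Inner input = (K'⊕ipad) ∥ m = 70 71 78 6e 47 ∥ 32 9b 71 b9.
Inner hash: even-index sum = 643 mod 256 = 131; odd-index sum = 386 mod 256 = 130 → 83 82.
Outer input = (K'⊕opad) ∥ inner = 1a 1b 12 04 2d ∥ 83 82.
Outer hash (tag): even-index sum = 219 mod 256 = 219; odd-index sum = 162 mod 256 = 162 → db a2.

dba2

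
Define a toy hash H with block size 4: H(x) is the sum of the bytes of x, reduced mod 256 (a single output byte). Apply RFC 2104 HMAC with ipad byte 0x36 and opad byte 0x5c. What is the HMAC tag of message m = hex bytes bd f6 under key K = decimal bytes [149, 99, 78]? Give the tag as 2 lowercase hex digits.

cf

Key decimal bytes [149, 99, 78] = 95 63 4e is 3 bytes ≤ B = 4; zero-pad to 4 bytes: K' = 95 63 4e 00.
K' ⊕ ipad = a3 55 78 36.  K' ⊕ opad = c9 3f 12 5c.
Inner input = (K'⊕ipad) ∥ m = a3 55 78 36 ∥ bd f6.
Inner hash: sum = 163+85+120+54+189+246 = 857; mod 256 = 89 → 59.
Outer input = (K'⊕opad) ∥ inner = c9 3f 12 5c ∥ 59.
Outer hash (tag): sum = 201+63+18+92+89 = 463; mod 256 = 207 → cf.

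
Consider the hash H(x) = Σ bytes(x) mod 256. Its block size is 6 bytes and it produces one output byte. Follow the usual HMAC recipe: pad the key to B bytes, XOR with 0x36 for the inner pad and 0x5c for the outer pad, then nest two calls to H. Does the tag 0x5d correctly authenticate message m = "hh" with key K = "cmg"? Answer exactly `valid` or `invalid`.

Key "cmg" = 63 6d 67 is 3 bytes ≤ B = 6; zero-pad to 6 bytes: K' = 63 6d 67 00 00 00.
K' ⊕ ipad = 55 5b 51 36 36 36; K' ⊕ opad = 3f 31 3b 5c 5c 5c.
Inner hash: sum = 85+91+81+54+54+54+104+104 = 627; mod 256 = 115 → 73.
Outer hash (recomputed tag): sum = 63+49+59+92+92+92+115 = 562; mod 256 = 50 → 32.
Recomputed tag = 32; claimed = 5d → mismatch.

invalid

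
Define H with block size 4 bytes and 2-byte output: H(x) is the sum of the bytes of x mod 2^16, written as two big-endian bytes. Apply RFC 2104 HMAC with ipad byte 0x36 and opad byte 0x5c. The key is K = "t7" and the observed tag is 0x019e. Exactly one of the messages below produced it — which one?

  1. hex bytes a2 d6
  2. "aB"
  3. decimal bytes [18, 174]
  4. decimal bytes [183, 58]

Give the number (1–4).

2

Key "t7" = 74 37 is 2 bytes ≤ B = 4; zero-pad to 4 bytes: K' = 74 37 00 00.
K' ⊕ ipad = 42 01 36 36; K' ⊕ opad = 28 6b 5c 5c.
m1: inner = H(42 01 36 36 a2 d6) = 02 27; tag = H(28 6b 5c 5c 02 27) = 0174
m2: inner = H(42 01 36 36 61 42) = 01 52; tag = H(28 6b 5c 5c 01 52) = 019e ← matches
m3: inner = H(42 01 36 36 12 ae) = 01 6f; tag = H(28 6b 5c 5c 01 6f) = 01bb
m4: inner = H(42 01 36 36 b7 3a) = 01 a0; tag = H(28 6b 5c 5c 01 a0) = 01ec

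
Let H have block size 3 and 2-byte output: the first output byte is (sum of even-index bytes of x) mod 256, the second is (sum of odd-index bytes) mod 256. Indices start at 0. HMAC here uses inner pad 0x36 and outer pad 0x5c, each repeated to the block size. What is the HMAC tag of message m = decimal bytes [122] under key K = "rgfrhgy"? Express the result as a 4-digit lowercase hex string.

31e1

Key "rgfrhgy" = 72 67 66 72 68 67 79 is 7 bytes > B = 3, so hash it first: H(key) = b9 40, then zero-pad to 3 bytes: K' = b9 40 00.
K' ⊕ ipad = 8f 76 36.  K' ⊕ opad = e5 1c 5c.
Inner input = (K'⊕ipad) ∥ m = 8f 76 36 ∥ 7a.
Inner hash: even-index sum = 197 mod 256 = 197; odd-index sum = 240 mod 256 = 240 → c5 f0.
Outer input = (K'⊕opad) ∥ inner = e5 1c 5c ∥ c5 f0.
Outer hash (tag): even-index sum = 561 mod 256 = 49; odd-index sum = 225 mod 256 = 225 → 31 e1.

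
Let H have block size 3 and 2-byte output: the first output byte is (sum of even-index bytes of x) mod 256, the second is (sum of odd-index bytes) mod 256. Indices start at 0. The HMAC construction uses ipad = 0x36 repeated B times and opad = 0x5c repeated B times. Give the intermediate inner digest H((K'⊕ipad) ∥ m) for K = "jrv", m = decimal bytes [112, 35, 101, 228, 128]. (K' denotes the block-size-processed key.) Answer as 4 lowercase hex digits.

a399

Key "jrv" = 6a 72 76 is exactly B = 3 bytes: K' = 6a 72 76.
K' ⊕ ipad = 5c 44 40.
Inner input = 5c 44 40 ∥ 70 23 65 e4 80.
Inner hash: even-index sum = 419 mod 256 = 163; odd-index sum = 409 mod 256 = 153 → a3 99.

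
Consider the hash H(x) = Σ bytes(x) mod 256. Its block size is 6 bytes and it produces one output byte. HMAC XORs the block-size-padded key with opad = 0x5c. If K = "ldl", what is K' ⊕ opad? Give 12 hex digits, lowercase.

Key "ldl" = 6c 64 6c is 3 bytes ≤ B = 6; zero-pad to 6 bytes: K' = 6c 64 6c 00 00 00.
XOR each byte with 0x5c: 6c⊕5c=30, 64⊕5c=38, 6c⊕5c=30, 00⊕5c=5c, 00⊕5c=5c, 00⊕5c=5c.

3038305c5c5c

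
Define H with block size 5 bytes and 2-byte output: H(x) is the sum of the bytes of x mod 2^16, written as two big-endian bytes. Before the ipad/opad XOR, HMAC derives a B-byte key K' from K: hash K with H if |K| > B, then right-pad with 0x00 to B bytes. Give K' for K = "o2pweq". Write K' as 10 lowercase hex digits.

|K| = 6 > B = 5, so first hash the key.
H(K): sum = 111+50+112+119+101+113 = 606 → 02 5e.
Zero-pad H(K) = 02 5e to 5 bytes: K' = 02 5e 00 00 00.

025e000000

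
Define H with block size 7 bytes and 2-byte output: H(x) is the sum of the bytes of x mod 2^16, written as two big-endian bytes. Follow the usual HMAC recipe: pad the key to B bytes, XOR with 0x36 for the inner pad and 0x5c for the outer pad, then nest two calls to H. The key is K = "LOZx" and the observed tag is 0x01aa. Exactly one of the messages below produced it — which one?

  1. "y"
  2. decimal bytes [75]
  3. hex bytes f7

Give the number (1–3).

3

Key "LOZx" = 4c 4f 5a 78 is 4 bytes ≤ B = 7; zero-pad to 7 bytes: K' = 4c 4f 5a 78 00 00 00.
K' ⊕ ipad = 7a 79 6c 4e 36 36 36; K' ⊕ opad = 10 13 06 24 5c 5c 5c.
m1: inner = H(7a 79 6c 4e 36 36 36 79) = 02 c8; tag = H(10 13 06 24 5c 5c 5c 02 c8) = 022b
m2: inner = H(7a 79 6c 4e 36 36 36 4b) = 02 9a; tag = H(10 13 06 24 5c 5c 5c 02 9a) = 01fd
m3: inner = H(7a 79 6c 4e 36 36 36 f7) = 03 46; tag = H(10 13 06 24 5c 5c 5c 03 46) = 01aa ← matches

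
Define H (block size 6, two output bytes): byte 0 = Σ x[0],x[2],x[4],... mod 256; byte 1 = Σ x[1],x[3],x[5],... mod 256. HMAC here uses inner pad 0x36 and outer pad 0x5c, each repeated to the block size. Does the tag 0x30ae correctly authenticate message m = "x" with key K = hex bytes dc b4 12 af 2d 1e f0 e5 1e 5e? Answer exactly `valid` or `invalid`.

Key hex bytes dc b4 12 af 2d 1e f0 e5 1e 5e is 10 bytes > B = 6, so hash it first: H(key) = 29 c4, then zero-pad to 6 bytes: K' = 29 c4 00 00 00 00.
K' ⊕ ipad = 1f f2 36 36 36 36; K' ⊕ opad = 75 98 5c 5c 5c 5c.
Inner hash: even-index sum = 259 mod 256 = 3; odd-index sum = 350 mod 256 = 94 → 03 5e.
Outer hash (recomputed tag): even-index sum = 304 mod 256 = 48; odd-index sum = 430 mod 256 = 174 → 30 ae.
Recomputed tag = 30ae; claimed = 30ae → match.

valid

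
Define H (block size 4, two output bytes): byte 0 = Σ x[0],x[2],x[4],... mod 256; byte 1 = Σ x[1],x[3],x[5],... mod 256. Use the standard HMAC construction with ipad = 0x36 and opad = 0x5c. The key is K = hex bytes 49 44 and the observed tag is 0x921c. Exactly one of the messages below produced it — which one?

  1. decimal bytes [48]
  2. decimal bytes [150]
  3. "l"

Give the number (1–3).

3

Key hex bytes 49 44 is 2 bytes ≤ B = 4; zero-pad to 4 bytes: K' = 49 44 00 00.
K' ⊕ ipad = 7f 72 36 36; K' ⊕ opad = 15 18 5c 5c.
m1: inner = H(7f 72 36 36 30) = e5 a8; tag = H(15 18 5c 5c e5 a8) = 561c
m2: inner = H(7f 72 36 36 96) = 4b a8; tag = H(15 18 5c 5c 4b a8) = bc1c
m3: inner = H(7f 72 36 36 6c) = 21 a8; tag = H(15 18 5c 5c 21 a8) = 921c ← matches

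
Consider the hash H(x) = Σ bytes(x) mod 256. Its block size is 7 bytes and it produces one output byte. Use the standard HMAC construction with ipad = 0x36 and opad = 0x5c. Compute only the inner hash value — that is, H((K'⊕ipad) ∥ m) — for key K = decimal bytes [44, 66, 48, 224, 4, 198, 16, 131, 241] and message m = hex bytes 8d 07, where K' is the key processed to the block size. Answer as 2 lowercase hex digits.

d2

Key decimal bytes [44, 66, 48, 224, 4, 198, 16, 131, 241] = 2c 42 30 e0 04 c6 10 83 f1 is 9 bytes > B = 7, so hash it first: H(key) = cc, then zero-pad to 7 bytes: K' = cc 00 00 00 00 00 00.
K' ⊕ ipad = fa 36 36 36 36 36 36.
Inner input = fa 36 36 36 36 36 36 ∥ 8d 07.
Inner hash: sum = 250+54+54+54+54+54+54+141+7 = 722; mod 256 = 210 → d2.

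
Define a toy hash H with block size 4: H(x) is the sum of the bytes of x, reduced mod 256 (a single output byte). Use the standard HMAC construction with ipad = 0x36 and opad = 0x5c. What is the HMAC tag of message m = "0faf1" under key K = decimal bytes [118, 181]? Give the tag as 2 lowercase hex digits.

Key decimal bytes [118, 181] = 76 b5 is 2 bytes ≤ B = 4; zero-pad to 4 bytes: K' = 76 b5 00 00.
K' ⊕ ipad = 40 83 36 36.  K' ⊕ opad = 2a e9 5c 5c.
Inner input = (K'⊕ipad) ∥ m = 40 83 36 36 ∥ 30 66 61 66 31.
Inner hash: sum = 64+131+54+54+48+102+97+102+49 = 701; mod 256 = 189 → bd.
Outer input = (K'⊕opad) ∥ inner = 2a e9 5c 5c ∥ bd.
Outer hash (tag): sum = 42+233+92+92+189 = 648; mod 256 = 136 → 88.

88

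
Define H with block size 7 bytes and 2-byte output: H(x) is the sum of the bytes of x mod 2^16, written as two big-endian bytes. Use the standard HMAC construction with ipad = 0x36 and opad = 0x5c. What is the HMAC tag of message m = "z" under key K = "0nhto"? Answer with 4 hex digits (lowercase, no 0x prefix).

0224

Key "0nhto" = 30 6e 68 74 6f is 5 bytes ≤ B = 7; zero-pad to 7 bytes: K' = 30 6e 68 74 6f 00 00.
K' ⊕ ipad = 06 58 5e 42 59 36 36.  K' ⊕ opad = 6c 32 34 28 33 5c 5c.
Inner input = (K'⊕ipad) ∥ m = 06 58 5e 42 59 36 36 ∥ 7a.
Inner hash: sum = 6+88+94+66+89+54+54+122 = 573 → 02 3d.
Outer input = (K'⊕opad) ∥ inner = 6c 32 34 28 33 5c 5c ∥ 02 3d.
Outer hash (tag): sum = 108+50+52+40+51+92+92+2+61 = 548 → 02 24.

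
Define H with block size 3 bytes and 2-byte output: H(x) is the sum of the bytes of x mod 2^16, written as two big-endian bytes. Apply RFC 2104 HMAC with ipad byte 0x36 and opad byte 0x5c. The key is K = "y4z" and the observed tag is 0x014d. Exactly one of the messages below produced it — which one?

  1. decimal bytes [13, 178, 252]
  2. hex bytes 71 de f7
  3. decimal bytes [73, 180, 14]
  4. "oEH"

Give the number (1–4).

4

Key "y4z" = 79 34 7a is exactly B = 3 bytes: K' = 79 34 7a.
K' ⊕ ipad = 4f 02 4c; K' ⊕ opad = 25 68 26.
m1: inner = H(4f 02 4c 0d b2 fc) = 02 58; tag = H(25 68 26 02 58) = 010d
m2: inner = H(4f 02 4c 71 de f7) = 02 e3; tag = H(25 68 26 02 e3) = 0198
m3: inner = H(4f 02 4c 49 b4 0e) = 01 a8; tag = H(25 68 26 01 a8) = 015c
m4: inner = H(4f 02 4c 6f 45 48) = 01 99; tag = H(25 68 26 01 99) = 014d ← matches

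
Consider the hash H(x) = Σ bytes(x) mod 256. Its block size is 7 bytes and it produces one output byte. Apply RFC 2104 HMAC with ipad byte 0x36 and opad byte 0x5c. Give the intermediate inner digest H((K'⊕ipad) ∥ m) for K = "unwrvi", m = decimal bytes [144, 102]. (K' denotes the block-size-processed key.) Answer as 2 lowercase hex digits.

Key "unwrvi" = 75 6e 77 72 76 69 is 6 bytes ≤ B = 7; zero-pad to 7 bytes: K' = 75 6e 77 72 76 69 00.
K' ⊕ ipad = 43 58 41 44 40 5f 36.
Inner input = 43 58 41 44 40 5f 36 ∥ 90 66.
Inner hash: sum = 67+88+65+68+64+95+54+144+102 = 747; mod 256 = 235 → eb.

eb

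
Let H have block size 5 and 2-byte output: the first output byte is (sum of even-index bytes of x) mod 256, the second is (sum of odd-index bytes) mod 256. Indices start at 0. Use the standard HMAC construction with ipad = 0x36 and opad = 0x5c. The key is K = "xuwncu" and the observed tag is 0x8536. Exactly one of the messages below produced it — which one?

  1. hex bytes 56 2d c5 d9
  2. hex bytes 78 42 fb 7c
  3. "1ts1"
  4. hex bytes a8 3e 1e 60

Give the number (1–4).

Key "xuwncu" = 78 75 77 6e 63 75 is 6 bytes > B = 5, so hash it first: H(key) = 52 58, then zero-pad to 5 bytes: K' = 52 58 00 00 00.
K' ⊕ ipad = 64 6e 36 36 36; K' ⊕ opad = 0e 04 5c 5c 5c.
m1: inner = H(64 6e 36 36 36 56 2d c5 d9) = d6 bf; tag = H(0e 04 5c 5c 5c d6 bf) = 8536 ← matches
m2: inner = H(64 6e 36 36 36 78 42 fb 7c) = 8e 17; tag = H(0e 04 5c 5c 5c 8e 17) = ddee
m3: inner = H(64 6e 36 36 36 31 74 73 31) = 75 48; tag = H(0e 04 5c 5c 5c 75 48) = 0ed5
m4: inner = H(64 6e 36 36 36 a8 3e 1e 60) = 6e 6a; tag = H(0e 04 5c 5c 5c 6e 6a) = 30ce

1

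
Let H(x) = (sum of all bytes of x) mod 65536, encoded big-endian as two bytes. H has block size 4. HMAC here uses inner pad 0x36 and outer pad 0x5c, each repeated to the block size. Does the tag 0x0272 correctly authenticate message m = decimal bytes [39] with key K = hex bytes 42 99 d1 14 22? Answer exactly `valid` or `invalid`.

valid

Key hex bytes 42 99 d1 14 22 is 5 bytes > B = 4, so hash it first: H(key) = 01 e2, then zero-pad to 4 bytes: K' = 01 e2 00 00.
K' ⊕ ipad = 37 d4 36 36; K' ⊕ opad = 5d be 5c 5c.
Inner hash: sum = 55+212+54+54+39 = 414 → 01 9e.
Outer hash (recomputed tag): sum = 93+190+92+92+1+158 = 626 → 02 72.
Recomputed tag = 0272; claimed = 0272 → match.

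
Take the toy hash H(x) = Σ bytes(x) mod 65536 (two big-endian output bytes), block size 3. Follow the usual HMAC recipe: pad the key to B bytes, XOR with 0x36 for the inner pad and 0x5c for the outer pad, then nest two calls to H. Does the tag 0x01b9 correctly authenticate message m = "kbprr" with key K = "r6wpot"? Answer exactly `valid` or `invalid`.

valid

Key "r6wpot" = 72 36 77 70 6f 74 is 6 bytes > B = 3, so hash it first: H(key) = 02 72, then zero-pad to 3 bytes: K' = 02 72 00.
K' ⊕ ipad = 34 44 36; K' ⊕ opad = 5e 2e 5c.
Inner hash: sum = 52+68+54+107+98+112+114+114 = 719 → 02 cf.
Outer hash (recomputed tag): sum = 94+46+92+2+207 = 441 → 01 b9.
Recomputed tag = 01b9; claimed = 01b9 → match.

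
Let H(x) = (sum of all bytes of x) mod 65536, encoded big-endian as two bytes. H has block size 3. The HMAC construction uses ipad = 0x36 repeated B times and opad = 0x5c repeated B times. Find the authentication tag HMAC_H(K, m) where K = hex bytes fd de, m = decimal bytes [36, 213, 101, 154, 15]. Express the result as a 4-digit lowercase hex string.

Key hex bytes fd de is 2 bytes ≤ B = 3; zero-pad to 3 bytes: K' = fd de 00.
K' ⊕ ipad = cb e8 36.  K' ⊕ opad = a1 82 5c.
Inner input = (K'⊕ipad) ∥ m = cb e8 36 ∥ 24 d5 65 9a 0f.
Inner hash: sum = 203+232+54+36+213+101+154+15 = 1008 → 03 f0.
Outer input = (K'⊕opad) ∥ inner = a1 82 5c ∥ 03 f0.
Outer hash (tag): sum = 161+130+92+3+240 = 626 → 02 72.

0272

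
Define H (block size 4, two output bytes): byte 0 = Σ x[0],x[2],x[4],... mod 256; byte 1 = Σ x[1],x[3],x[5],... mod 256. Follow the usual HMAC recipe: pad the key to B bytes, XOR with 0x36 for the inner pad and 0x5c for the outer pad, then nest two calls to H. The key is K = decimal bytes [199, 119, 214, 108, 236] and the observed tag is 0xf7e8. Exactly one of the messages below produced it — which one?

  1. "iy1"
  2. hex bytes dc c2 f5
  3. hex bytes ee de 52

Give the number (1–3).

Key decimal bytes [199, 119, 214, 108, 236] = c7 77 d6 6c ec is 5 bytes > B = 4, so hash it first: H(key) = 89 e3, then zero-pad to 4 bytes: K' = 89 e3 00 00.
K' ⊕ ipad = bf d5 36 36; K' ⊕ opad = d5 bf 5c 5c.
m1: inner = H(bf d5 36 36 69 79 31) = 8f 84; tag = H(d5 bf 5c 5c 8f 84) = c09f
m2: inner = H(bf d5 36 36 dc c2 f5) = c6 cd; tag = H(d5 bf 5c 5c c6 cd) = f7e8 ← matches
m3: inner = H(bf d5 36 36 ee de 52) = 35 e9; tag = H(d5 bf 5c 5c 35 e9) = 6604

2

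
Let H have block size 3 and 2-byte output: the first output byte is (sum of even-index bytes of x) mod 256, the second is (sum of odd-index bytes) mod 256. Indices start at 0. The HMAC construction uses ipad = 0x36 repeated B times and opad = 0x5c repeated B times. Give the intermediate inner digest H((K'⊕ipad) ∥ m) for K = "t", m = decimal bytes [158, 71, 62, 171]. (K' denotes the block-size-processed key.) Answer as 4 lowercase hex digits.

Key "t" = 74 is 1 byte ≤ B = 3; zero-pad to 3 bytes: K' = 74 00 00.
K' ⊕ ipad = 42 36 36.
Inner input = 42 36 36 ∥ 9e 47 3e ab.
Inner hash: even-index sum = 362 mod 256 = 106; odd-index sum = 274 mod 256 = 18 → 6a 12.

6a12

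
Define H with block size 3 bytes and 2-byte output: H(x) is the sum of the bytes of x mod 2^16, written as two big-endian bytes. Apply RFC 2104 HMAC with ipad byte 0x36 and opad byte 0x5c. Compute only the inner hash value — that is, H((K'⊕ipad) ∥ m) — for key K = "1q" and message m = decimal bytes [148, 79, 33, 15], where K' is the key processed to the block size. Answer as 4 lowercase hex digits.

0197

Key "1q" = 31 71 is 2 bytes ≤ B = 3; zero-pad to 3 bytes: K' = 31 71 00.
K' ⊕ ipad = 07 47 36.
Inner input = 07 47 36 ∥ 94 4f 21 0f.
Inner hash: sum = 7+71+54+148+79+33+15 = 407 → 01 97.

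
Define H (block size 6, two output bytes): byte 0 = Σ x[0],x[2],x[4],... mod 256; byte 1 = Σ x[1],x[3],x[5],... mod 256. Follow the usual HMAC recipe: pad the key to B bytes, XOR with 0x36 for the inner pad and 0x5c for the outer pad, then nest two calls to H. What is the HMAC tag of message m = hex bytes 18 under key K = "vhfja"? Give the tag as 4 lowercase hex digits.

a0b6

Key "vhfja" = 76 68 66 6a 61 is 5 bytes ≤ B = 6; zero-pad to 6 bytes: K' = 76 68 66 6a 61 00.
K' ⊕ ipad = 40 5e 50 5c 57 36.  K' ⊕ opad = 2a 34 3a 36 3d 5c.
Inner input = (K'⊕ipad) ∥ m = 40 5e 50 5c 57 36 ∥ 18.
Inner hash: even-index sum = 255 mod 256 = 255; odd-index sum = 240 mod 256 = 240 → ff f0.
Outer input = (K'⊕opad) ∥ inner = 2a 34 3a 36 3d 5c ∥ ff f0.
Outer hash (tag): even-index sum = 416 mod 256 = 160; odd-index sum = 438 mod 256 = 182 → a0 b6.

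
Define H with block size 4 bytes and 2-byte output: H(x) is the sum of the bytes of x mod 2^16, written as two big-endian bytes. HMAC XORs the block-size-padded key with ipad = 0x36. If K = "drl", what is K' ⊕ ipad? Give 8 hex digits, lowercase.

52445a36

Key "drl" = 64 72 6c is 3 bytes ≤ B = 4; zero-pad to 4 bytes: K' = 64 72 6c 00.
XOR each byte with 0x36: 64⊕36=52, 72⊕36=44, 6c⊕36=5a, 00⊕36=36.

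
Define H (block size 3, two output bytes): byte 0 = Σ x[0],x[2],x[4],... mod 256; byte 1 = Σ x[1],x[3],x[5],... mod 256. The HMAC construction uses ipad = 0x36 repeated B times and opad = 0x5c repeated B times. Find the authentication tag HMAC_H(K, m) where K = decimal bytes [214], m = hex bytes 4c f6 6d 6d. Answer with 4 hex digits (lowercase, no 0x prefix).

Key decimal bytes [214] = d6 is 1 byte ≤ B = 3; zero-pad to 3 bytes: K' = d6 00 00.
K' ⊕ ipad = e0 36 36.  K' ⊕ opad = 8a 5c 5c.
Inner input = (K'⊕ipad) ∥ m = e0 36 36 ∥ 4c f6 6d 6d.
Inner hash: even-index sum = 633 mod 256 = 121; odd-index sum = 239 mod 256 = 239 → 79 ef.
Outer input = (K'⊕opad) ∥ inner = 8a 5c 5c ∥ 79 ef.
Outer hash (tag): even-index sum = 469 mod 256 = 213; odd-index sum = 213 mod 256 = 213 → d5 d5.

d5d5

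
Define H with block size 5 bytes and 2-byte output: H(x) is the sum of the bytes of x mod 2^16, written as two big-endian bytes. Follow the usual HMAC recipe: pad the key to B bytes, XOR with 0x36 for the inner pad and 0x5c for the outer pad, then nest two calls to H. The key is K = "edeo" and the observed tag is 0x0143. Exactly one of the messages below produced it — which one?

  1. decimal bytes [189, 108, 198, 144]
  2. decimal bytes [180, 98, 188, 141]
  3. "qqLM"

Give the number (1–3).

Key "edeo" = 65 64 65 6f is 4 bytes ≤ B = 5; zero-pad to 5 bytes: K' = 65 64 65 6f 00.
K' ⊕ ipad = 53 52 53 59 36; K' ⊕ opad = 39 38 39 33 5c.
m1: inner = H(53 52 53 59 36 bd 6c c6 90) = 04 06; tag = H(39 38 39 33 5c 04 06) = 0143 ← matches
m2: inner = H(53 52 53 59 36 b4 62 bc 8d) = 03 e6; tag = H(39 38 39 33 5c 03 e6) = 0222
m3: inner = H(53 52 53 59 36 71 71 4c 4d) = 03 02; tag = H(39 38 39 33 5c 03 02) = 013e

1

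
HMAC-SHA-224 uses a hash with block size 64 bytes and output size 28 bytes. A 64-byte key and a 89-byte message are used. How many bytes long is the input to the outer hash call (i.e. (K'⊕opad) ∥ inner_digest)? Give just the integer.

92

Key is 64 ≤ 64 bytes, zero-padded: |K'| = 64.
Outer input = (K'⊕opad) ∥ H(inner) → 64 + 28 = 92 bytes.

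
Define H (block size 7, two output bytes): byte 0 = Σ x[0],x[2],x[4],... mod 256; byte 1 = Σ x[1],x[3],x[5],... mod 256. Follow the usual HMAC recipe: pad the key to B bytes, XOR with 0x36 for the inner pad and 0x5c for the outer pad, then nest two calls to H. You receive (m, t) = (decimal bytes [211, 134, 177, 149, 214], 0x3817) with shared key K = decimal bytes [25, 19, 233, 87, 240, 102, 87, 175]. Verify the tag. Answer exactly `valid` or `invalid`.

valid

Key decimal bytes [25, 19, 233, 87, 240, 102, 87, 175] = 19 13 e9 57 f0 66 57 af is 8 bytes > B = 7, so hash it first: H(key) = 49 7f, then zero-pad to 7 bytes: K' = 49 7f 00 00 00 00 00.
K' ⊕ ipad = 7f 49 36 36 36 36 36; K' ⊕ opad = 15 23 5c 5c 5c 5c 5c.
Inner hash: even-index sum = 572 mod 256 = 60; odd-index sum = 783 mod 256 = 15 → 3c 0f.
Outer hash (recomputed tag): even-index sum = 312 mod 256 = 56; odd-index sum = 279 mod 256 = 23 → 38 17.
Recomputed tag = 3817; claimed = 3817 → match.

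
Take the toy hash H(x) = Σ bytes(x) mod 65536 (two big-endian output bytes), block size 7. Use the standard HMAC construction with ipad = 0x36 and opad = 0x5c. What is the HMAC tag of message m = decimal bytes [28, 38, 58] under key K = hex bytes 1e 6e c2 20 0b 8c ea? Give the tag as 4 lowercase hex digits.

0447

Key hex bytes 1e 6e c2 20 0b 8c ea is exactly B = 7 bytes: K' = 1e 6e c2 20 0b 8c ea.
K' ⊕ ipad = 28 58 f4 16 3d ba dc.  K' ⊕ opad = 42 32 9e 7c 57 d0 b6.
Inner input = (K'⊕ipad) ∥ m = 28 58 f4 16 3d ba dc ∥ 1c 26 3a.
Inner hash: sum = 40+88+244+22+61+186+220+28+38+58 = 985 → 03 d9.
Outer input = (K'⊕opad) ∥ inner = 42 32 9e 7c 57 d0 b6 ∥ 03 d9.
Outer hash (tag): sum = 66+50+158+124+87+208+182+3+217 = 1095 → 04 47.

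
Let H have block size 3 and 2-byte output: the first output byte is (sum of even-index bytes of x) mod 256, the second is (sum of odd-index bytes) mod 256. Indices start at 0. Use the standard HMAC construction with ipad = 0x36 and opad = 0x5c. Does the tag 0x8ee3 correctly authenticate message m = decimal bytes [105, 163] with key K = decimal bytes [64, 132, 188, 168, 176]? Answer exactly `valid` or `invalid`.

invalid

Key decimal bytes [64, 132, 188, 168, 176] = 40 84 bc a8 b0 is 5 bytes > B = 3, so hash it first: H(key) = ac 2c, then zero-pad to 3 bytes: K' = ac 2c 00.
K' ⊕ ipad = 9a 1a 36; K' ⊕ opad = f0 70 5c.
Inner hash: even-index sum = 371 mod 256 = 115; odd-index sum = 131 mod 256 = 131 → 73 83.
Outer hash (recomputed tag): even-index sum = 463 mod 256 = 207; odd-index sum = 227 mod 256 = 227 → cf e3.
Recomputed tag = cfe3; claimed = 8ee3 → mismatch.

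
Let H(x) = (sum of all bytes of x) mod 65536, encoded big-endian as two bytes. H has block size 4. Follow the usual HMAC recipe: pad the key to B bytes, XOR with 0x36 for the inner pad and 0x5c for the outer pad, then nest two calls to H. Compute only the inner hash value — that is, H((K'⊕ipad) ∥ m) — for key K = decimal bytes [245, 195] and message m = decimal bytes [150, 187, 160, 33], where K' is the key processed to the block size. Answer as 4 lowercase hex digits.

0436

Key decimal bytes [245, 195] = f5 c3 is 2 bytes ≤ B = 4; zero-pad to 4 bytes: K' = f5 c3 00 00.
K' ⊕ ipad = c3 f5 36 36.
Inner input = c3 f5 36 36 ∥ 96 bb a0 21.
Inner hash: sum = 195+245+54+54+150+187+160+33 = 1078 → 04 36.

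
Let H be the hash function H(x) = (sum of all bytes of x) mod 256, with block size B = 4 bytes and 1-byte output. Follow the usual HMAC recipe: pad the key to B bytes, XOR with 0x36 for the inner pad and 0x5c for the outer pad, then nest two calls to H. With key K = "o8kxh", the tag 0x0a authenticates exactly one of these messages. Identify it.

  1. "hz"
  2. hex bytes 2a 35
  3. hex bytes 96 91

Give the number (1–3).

1

Key "o8kxh" = 6f 38 6b 78 68 is 5 bytes > B = 4, so hash it first: H(key) = f2, then zero-pad to 4 bytes: K' = f2 00 00 00.
K' ⊕ ipad = c4 36 36 36; K' ⊕ opad = ae 5c 5c 5c.
m1: inner = H(c4 36 36 36 68 7a) = 48; tag = H(ae 5c 5c 5c 48) = 0a ← matches
m2: inner = H(c4 36 36 36 2a 35) = c5; tag = H(ae 5c 5c 5c c5) = 87
m3: inner = H(c4 36 36 36 96 91) = 8d; tag = H(ae 5c 5c 5c 8d) = 4f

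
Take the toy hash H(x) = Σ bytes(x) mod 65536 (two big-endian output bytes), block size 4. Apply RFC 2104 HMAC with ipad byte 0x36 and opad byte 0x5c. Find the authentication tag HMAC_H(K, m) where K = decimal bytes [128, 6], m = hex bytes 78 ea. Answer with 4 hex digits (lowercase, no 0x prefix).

02a4

Key decimal bytes [128, 6] = 80 06 is 2 bytes ≤ B = 4; zero-pad to 4 bytes: K' = 80 06 00 00.
K' ⊕ ipad = b6 30 36 36.  K' ⊕ opad = dc 5a 5c 5c.
Inner input = (K'⊕ipad) ∥ m = b6 30 36 36 ∥ 78 ea.
Inner hash: sum = 182+48+54+54+120+234 = 692 → 02 b4.
Outer input = (K'⊕opad) ∥ inner = dc 5a 5c 5c ∥ 02 b4.
Outer hash (tag): sum = 220+90+92+92+2+180 = 676 → 02 a4.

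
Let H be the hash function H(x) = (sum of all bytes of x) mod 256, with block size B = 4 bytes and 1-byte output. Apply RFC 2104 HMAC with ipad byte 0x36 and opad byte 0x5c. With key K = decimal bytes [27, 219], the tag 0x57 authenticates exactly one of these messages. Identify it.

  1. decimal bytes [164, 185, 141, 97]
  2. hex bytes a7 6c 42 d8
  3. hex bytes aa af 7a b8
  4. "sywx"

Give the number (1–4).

1

Key decimal bytes [27, 219] = 1b db is 2 bytes ≤ B = 4; zero-pad to 4 bytes: K' = 1b db 00 00.
K' ⊕ ipad = 2d ed 36 36; K' ⊕ opad = 47 87 5c 5c.
m1: inner = H(2d ed 36 36 a4 b9 8d 61) = d1; tag = H(47 87 5c 5c d1) = 57 ← matches
m2: inner = H(2d ed 36 36 a7 6c 42 d8) = b3; tag = H(47 87 5c 5c b3) = 39
m3: inner = H(2d ed 36 36 aa af 7a b8) = 11; tag = H(47 87 5c 5c 11) = 97
m4: inner = H(2d ed 36 36 73 79 77 78) = 61; tag = H(47 87 5c 5c 61) = e7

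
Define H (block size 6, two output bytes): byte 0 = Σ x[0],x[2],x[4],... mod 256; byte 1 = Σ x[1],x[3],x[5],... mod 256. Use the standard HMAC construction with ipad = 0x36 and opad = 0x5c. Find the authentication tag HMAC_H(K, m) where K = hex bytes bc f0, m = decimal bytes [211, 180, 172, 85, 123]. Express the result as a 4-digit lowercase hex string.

Key hex bytes bc f0 is 2 bytes ≤ B = 6; zero-pad to 6 bytes: K' = bc f0 00 00 00 00.
K' ⊕ ipad = 8a c6 36 36 36 36.  K' ⊕ opad = e0 ac 5c 5c 5c 5c.
Inner input = (K'⊕ipad) ∥ m = 8a c6 36 36 36 36 ∥ d3 b4 ac 55 7b.
Inner hash: even-index sum = 752 mod 256 = 240; odd-index sum = 571 mod 256 = 59 → f0 3b.
Outer input = (K'⊕opad) ∥ inner = e0 ac 5c 5c 5c 5c ∥ f0 3b.
Outer hash (tag): even-index sum = 648 mod 256 = 136; odd-index sum = 415 mod 256 = 159 → 88 9f.

889f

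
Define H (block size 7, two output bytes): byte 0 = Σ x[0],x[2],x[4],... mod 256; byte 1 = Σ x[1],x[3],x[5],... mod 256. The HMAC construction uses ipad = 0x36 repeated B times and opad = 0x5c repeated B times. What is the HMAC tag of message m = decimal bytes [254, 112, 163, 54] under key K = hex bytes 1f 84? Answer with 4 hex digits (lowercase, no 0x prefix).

1601

Key hex bytes 1f 84 is 2 bytes ≤ B = 7; zero-pad to 7 bytes: K' = 1f 84 00 00 00 00 00.
K' ⊕ ipad = 29 b2 36 36 36 36 36.  K' ⊕ opad = 43 d8 5c 5c 5c 5c 5c.
Inner input = (K'⊕ipad) ∥ m = 29 b2 36 36 36 36 36 ∥ fe 70 a3 36.
Inner hash: even-index sum = 369 mod 256 = 113; odd-index sum = 703 mod 256 = 191 → 71 bf.
Outer input = (K'⊕opad) ∥ inner = 43 d8 5c 5c 5c 5c 5c ∥ 71 bf.
Outer hash (tag): even-index sum = 534 mod 256 = 22; odd-index sum = 513 mod 256 = 1 → 16 01.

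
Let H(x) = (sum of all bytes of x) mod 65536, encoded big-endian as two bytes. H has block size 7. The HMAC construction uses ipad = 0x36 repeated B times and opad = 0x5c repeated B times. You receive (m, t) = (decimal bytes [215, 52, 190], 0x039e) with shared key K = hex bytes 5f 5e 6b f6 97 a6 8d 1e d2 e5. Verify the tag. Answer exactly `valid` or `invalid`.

Key hex bytes 5f 5e 6b f6 97 a6 8d 1e d2 e5 is 10 bytes > B = 7, so hash it first: H(key) = 05 bd, then zero-pad to 7 bytes: K' = 05 bd 00 00 00 00 00.
K' ⊕ ipad = 33 8b 36 36 36 36 36; K' ⊕ opad = 59 e1 5c 5c 5c 5c 5c.
Inner hash: sum = 51+139+54+54+54+54+54+215+52+190 = 917 → 03 95.
Outer hash (recomputed tag): sum = 89+225+92+92+92+92+92+3+149 = 926 → 03 9e.
Recomputed tag = 039e; claimed = 039e → match.

valid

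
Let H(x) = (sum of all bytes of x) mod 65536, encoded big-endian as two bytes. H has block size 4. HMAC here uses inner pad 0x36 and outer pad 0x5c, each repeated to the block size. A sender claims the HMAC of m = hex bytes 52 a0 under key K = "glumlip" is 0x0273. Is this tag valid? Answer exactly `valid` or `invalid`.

invalid

Key "glumlip" = 67 6c 75 6d 6c 69 70 is 7 bytes > B = 4, so hash it first: H(key) = 02 fa, then zero-pad to 4 bytes: K' = 02 fa 00 00.
K' ⊕ ipad = 34 cc 36 36; K' ⊕ opad = 5e a6 5c 5c.
Inner hash: sum = 52+204+54+54+82+160 = 606 → 02 5e.
Outer hash (recomputed tag): sum = 94+166+92+92+2+94 = 540 → 02 1c.
Recomputed tag = 021c; claimed = 0273 → mismatch.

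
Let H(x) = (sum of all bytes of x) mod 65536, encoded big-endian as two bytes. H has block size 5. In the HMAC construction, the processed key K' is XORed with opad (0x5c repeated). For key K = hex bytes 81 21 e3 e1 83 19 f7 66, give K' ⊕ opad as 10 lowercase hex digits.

58035c5c5c

Key hex bytes 81 21 e3 e1 83 19 f7 66 is 8 bytes > B = 5, so hash it first: H(key) = 04 5f, then zero-pad to 5 bytes: K' = 04 5f 00 00 00.
XOR each byte with 0x5c: 04⊕5c=58, 5f⊕5c=03, 00⊕5c=5c, 00⊕5c=5c, 00⊕5c=5c.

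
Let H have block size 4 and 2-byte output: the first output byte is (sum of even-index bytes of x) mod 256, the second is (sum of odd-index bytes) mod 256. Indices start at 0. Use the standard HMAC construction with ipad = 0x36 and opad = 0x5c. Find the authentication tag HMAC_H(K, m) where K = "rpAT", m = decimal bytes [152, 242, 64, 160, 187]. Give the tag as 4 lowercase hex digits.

Key "rpAT" = 72 70 41 54 is exactly B = 4 bytes: K' = 72 70 41 54.
K' ⊕ ipad = 44 46 77 62.  K' ⊕ opad = 2e 2c 1d 08.
Inner input = (K'⊕ipad) ∥ m = 44 46 77 62 ∥ 98 f2 40 a0 bb.
Inner hash: even-index sum = 590 mod 256 = 78; odd-index sum = 570 mod 256 = 58 → 4e 3a.
Outer input = (K'⊕opad) ∥ inner = 2e 2c 1d 08 ∥ 4e 3a.
Outer hash (tag): even-index sum = 153 mod 256 = 153; odd-index sum = 110 mod 256 = 110 → 99 6e.

996e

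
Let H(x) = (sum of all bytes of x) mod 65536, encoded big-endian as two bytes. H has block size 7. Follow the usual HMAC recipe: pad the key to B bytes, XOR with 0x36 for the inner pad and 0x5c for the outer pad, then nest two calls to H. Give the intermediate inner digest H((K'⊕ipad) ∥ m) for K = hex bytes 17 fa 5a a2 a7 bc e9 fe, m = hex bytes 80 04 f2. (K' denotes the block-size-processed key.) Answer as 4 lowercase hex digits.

Key hex bytes 17 fa 5a a2 a7 bc e9 fe is 8 bytes > B = 7, so hash it first: H(key) = 05 57, then zero-pad to 7 bytes: K' = 05 57 00 00 00 00 00.
K' ⊕ ipad = 33 61 36 36 36 36 36.
Inner input = 33 61 36 36 36 36 36 ∥ 80 04 f2.
Inner hash: sum = 51+97+54+54+54+54+54+128+4+242 = 792 → 03 18.

0318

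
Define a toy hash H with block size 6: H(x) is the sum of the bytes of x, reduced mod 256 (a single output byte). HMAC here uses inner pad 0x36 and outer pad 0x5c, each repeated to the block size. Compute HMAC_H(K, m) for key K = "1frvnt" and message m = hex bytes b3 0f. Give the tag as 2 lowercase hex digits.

Key "1frvnt" = 31 66 72 76 6e 74 is exactly B = 6 bytes: K' = 31 66 72 76 6e 74.
K' ⊕ ipad = 07 50 44 40 58 42.  K' ⊕ opad = 6d 3a 2e 2a 32 28.
Inner input = (K'⊕ipad) ∥ m = 07 50 44 40 58 42 ∥ b3 0f.
Inner hash: sum = 7+80+68+64+88+66+179+15 = 567; mod 256 = 55 → 37.
Outer input = (K'⊕opad) ∥ inner = 6d 3a 2e 2a 32 28 ∥ 37.
Outer hash (tag): sum = 109+58+46+42+50+40+55 = 400; mod 256 = 144 → 90.

90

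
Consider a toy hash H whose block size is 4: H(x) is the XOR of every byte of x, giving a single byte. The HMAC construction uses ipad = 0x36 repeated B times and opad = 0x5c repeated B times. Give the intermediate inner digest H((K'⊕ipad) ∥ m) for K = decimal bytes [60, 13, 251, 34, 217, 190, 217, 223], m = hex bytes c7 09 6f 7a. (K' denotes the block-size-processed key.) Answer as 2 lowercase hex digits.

Key decimal bytes [60, 13, 251, 34, 217, 190, 217, 223] = 3c 0d fb 22 d9 be d9 df is 8 bytes > B = 4, so hash it first: H(key) = 89, then zero-pad to 4 bytes: K' = 89 00 00 00.
K' ⊕ ipad = bf 36 36 36.
Inner input = bf 36 36 36 ∥ c7 09 6f 7a.
Inner hash: XOR bf⊕36⊕36⊕36⊕c7⊕09⊕6f⊕7a = 52.

52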